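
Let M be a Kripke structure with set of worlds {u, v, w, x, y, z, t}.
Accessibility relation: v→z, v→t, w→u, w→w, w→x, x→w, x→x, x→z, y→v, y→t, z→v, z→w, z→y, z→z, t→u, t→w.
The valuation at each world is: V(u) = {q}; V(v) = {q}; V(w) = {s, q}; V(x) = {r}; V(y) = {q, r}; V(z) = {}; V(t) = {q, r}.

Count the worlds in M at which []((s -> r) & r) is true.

1

Let φ = []((s -> r) & r). Evaluate φ at each world:
  u (successors ∅): φ is true.
  v (successors {z, t}): φ is false.
  w (successors {u, w, x}): φ is false.
  x (successors {w, x, z}): φ is false.
  y (successors {v, t}): φ is false.
  z (successors {v, w, y, z}): φ is false.
  t (successors {u, w}): φ is false.
For instance, at w:
  At w: []((s -> r) & r) requires (s -> r) & r at every successor {u, w, x}.
    (s -> r) & r fails at u, so []((s -> r) & r) is false at w.
Satisfying worlds: {u}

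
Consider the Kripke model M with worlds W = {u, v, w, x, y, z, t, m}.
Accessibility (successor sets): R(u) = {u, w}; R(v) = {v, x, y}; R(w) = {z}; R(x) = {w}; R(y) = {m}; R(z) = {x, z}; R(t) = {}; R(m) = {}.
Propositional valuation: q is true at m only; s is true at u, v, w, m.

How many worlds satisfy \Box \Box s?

3

Recall that \Box ψ holds at a world iff ψ holds at every accessible world, and \Diamond ψ holds iff ψ holds at some accessible world.
Let φ = \Box \Box s. Evaluate φ at each world:
  u (successors {u, w}): φ is false.
  v (successors {v, x, y}): φ is false.
  w (successors {z}): φ is false.
  x (successors {w}): φ is false.
  y (successors {m}): φ is true.
  z (successors {x, z}): φ is false.
  t (successors ∅): φ is true.
  m (successors ∅): φ is true.
For instance, at w:
  At w: \Box \Box s requires \Box s at every successor {z}.
    \Box s fails at z, so \Box \Box s is false at w.
      At z: \Box s requires s at every successor {x, z}.
        s fails at x, so \Box s is false at z.
Satisfying worlds: {y, t, m}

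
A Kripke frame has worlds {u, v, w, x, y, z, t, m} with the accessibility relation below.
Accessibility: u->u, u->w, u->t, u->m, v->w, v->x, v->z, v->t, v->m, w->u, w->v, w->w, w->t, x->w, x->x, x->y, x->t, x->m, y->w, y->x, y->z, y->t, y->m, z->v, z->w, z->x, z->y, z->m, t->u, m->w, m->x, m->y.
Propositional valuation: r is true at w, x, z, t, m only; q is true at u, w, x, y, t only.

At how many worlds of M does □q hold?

Let φ = □q. Evaluate φ at each world:
  u (successors {u, w, t, m}): φ is false.
  v (successors {w, x, z, t, m}): φ is false.
  w (successors {u, v, w, t}): φ is false.
  x (successors {w, x, y, t, m}): φ is false.
  y (successors {w, x, z, t, m}): φ is false.
  z (successors {v, w, x, y, m}): φ is false.
  t (successors {u}): φ is true.
  m (successors {w, x, y}): φ is true.
For instance, at z:
  At z: □q requires q at every successor {v, w, x, y, m}.
    q fails at v, so □q is false at z.
Satisfying worlds: {t, m}

2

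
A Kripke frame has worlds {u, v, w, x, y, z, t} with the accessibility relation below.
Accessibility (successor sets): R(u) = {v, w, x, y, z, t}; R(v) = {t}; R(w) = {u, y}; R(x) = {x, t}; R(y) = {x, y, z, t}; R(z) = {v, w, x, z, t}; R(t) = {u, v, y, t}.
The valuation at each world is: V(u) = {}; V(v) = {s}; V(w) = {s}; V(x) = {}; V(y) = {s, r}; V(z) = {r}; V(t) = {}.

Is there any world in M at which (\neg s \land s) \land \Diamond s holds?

Let φ = (\neg s \land s) \land \Diamond s. Evaluate φ at each world:
  u (successors {v, w, x, y, z, t}): φ is false.
  v (successors {t}): φ is false.
  w (successors {u, y}): φ is false.
  x (successors {x, t}): φ is false.
  y (successors {x, y, z, t}): φ is false.
  z (successors {v, w, x, z, t}): φ is false.
  t (successors {u, v, y, t}): φ is false.
For instance, at w:
  At w: \neg s \land s is false, \Diamond s is true, so (\neg s \land s) \land \Diamond s is false.
    At w: \Diamond s requires s at some successor in {u, y}.
      s holds at y, so \Diamond s is true at w.

No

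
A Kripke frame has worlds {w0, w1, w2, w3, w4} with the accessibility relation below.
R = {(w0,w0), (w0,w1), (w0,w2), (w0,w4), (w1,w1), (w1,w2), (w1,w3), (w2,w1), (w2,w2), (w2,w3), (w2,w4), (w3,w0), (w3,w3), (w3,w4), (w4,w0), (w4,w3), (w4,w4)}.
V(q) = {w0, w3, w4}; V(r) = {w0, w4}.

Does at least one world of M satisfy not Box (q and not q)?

Yes

Let φ = not Box (q and not q). Evaluate φ at each world:
  w0 (successors {w0, w1, w2, w4}): φ is true.
  w1 (successors {w1, w2, w3}): φ is true.
  w2 (successors {w1, w2, w3, w4}): φ is true.
  w3 (successors {w0, w3, w4}): φ is true.
  w4 (successors {w0, w3, w4}): φ is true.
Detail at w0 (witness):
  At w0: Box (q and not q) is false, so not Box (q and not q) is true.
    At w0: Box (q and not q) requires q and not q at every successor {w0, w1, w2, w4}.
      q and not q fails at w0, so Box (q and not q) is false at w0.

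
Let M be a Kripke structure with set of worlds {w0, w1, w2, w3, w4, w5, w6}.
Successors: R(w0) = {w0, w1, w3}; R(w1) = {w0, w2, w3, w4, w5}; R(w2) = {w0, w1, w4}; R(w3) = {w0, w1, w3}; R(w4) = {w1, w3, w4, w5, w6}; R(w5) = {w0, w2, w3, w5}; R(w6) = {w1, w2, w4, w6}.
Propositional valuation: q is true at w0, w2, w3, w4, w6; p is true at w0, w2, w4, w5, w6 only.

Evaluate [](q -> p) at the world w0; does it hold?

At w0: [](q -> p) requires q -> p at every successor {w0, w1, w3}.
  q -> p fails at w3, so [](q -> p) is false at w0.

No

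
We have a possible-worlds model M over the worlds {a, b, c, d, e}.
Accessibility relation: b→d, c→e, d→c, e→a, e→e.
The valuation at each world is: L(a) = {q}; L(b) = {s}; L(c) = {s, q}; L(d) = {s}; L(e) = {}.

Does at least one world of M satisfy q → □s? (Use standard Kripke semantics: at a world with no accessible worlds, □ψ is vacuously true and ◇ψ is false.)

Yes

Let φ = q → □s. Evaluate φ at each world:
  a (successors ∅): φ is true.
  b (successors {d}): φ is true.
  c (successors {e}): φ is false.
  d (successors {c}): φ is true.
  e (successors {a, e}): φ is true.
Detail at a (witness):
  At a: q is true, □s is true, so q → □s is true.
    At a: no accessible worlds, so □s holds vacuously.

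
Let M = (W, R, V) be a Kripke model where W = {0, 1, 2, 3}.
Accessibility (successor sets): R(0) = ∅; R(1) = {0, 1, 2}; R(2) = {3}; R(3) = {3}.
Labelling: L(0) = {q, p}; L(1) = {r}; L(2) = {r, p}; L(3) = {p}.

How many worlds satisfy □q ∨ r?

3

Let φ = □q ∨ r. Evaluate φ at each world:
  0 (successors ∅): φ is true.
  1 (successors {0, 1, 2}): φ is true.
  2 (successors {3}): φ is true.
  3 (successors {3}): φ is false.
For instance, at 2:
  At 2: □q is false, r is true, so □q ∨ r is true.
    At 2: □q requires q at every successor {3}.
      q fails at 3, so □q is false at 2.
Satisfying worlds: {0, 1, 2}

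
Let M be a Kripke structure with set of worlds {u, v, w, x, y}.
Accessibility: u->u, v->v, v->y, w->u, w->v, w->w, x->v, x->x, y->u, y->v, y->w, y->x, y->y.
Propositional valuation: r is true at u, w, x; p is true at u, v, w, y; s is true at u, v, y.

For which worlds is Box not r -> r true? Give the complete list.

u, w, x, y

Let φ = Box not r -> r. Evaluate φ at each world:
  u (successors {u}): φ is true.
  v (successors {v, y}): φ is false.
  w (successors {u, v, w}): φ is true.
  x (successors {v, x}): φ is true.
  y (successors {u, v, w, x, y}): φ is true.
For instance, at x:
  At x: Box not r is false, r is true, so Box not r -> r is true.
    At x: Box not r requires not r at every successor {v, x}.
      not r fails at x, so Box not r is false at x.
Satisfying worlds: {u, w, x, y}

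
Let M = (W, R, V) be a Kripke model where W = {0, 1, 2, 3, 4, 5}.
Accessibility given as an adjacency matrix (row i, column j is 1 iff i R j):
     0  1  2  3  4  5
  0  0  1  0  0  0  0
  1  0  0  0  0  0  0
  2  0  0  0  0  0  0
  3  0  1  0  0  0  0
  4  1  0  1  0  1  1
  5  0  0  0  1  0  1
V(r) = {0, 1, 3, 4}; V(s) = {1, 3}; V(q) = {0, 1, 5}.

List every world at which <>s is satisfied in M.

0, 3, 5

Recall that <>ψ holds at a world iff ψ holds at some accessible world.
Let φ = <>s. Evaluate φ at each world:
  0 (successors {1}): φ is true.
  1 (successors ∅): φ is false.
  2 (successors ∅): φ is false.
  3 (successors {1}): φ is true.
  4 (successors {0, 2, 4, 5}): φ is false.
  5 (successors {3, 5}): φ is true.
For instance, at 4:
  At 4: <>s requires s at some successor in {0, 2, 4, 5}.
    At 0: s is false.
    At 2: s is false.
    At 4: s is false.
    At 5: s is false.
  So <>s is false at 4.
Satisfying worlds: {0, 3, 5}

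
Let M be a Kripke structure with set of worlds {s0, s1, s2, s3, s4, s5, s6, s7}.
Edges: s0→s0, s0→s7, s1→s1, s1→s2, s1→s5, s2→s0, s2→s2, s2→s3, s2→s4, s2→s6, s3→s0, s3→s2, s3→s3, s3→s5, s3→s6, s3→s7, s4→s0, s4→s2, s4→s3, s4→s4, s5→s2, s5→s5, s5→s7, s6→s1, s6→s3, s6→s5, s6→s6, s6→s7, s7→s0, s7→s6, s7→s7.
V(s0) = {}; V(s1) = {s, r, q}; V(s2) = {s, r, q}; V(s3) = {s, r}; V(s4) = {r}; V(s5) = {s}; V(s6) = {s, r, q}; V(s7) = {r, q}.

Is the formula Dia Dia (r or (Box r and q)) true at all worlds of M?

Let φ = Dia Dia (r or (Box r and q)). Evaluate φ at each world:
  s0 (successors {s0, s7}): φ is true.
  s1 (successors {s1, s2, s5}): φ is true.
  s2 (successors {s0, s2, s3, s4, s6}): φ is true.
  s3 (successors {s0, s2, s3, s5, s6, s7}): φ is true.
  s4 (successors {s0, s2, s3, s4}): φ is true.
  s5 (successors {s2, s5, s7}): φ is true.
  s6 (successors {s1, s3, s5, s6, s7}): φ is true.
  s7 (successors {s0, s6, s7}): φ is true.
For instance, at s0:
  At s0: Dia Dia (r or (Box r and q)) requires Dia (r or (Box r and q)) at some successor in {s0, s7}.
    Dia (r or (Box r and q)) holds at s0, so Dia Dia (r or (Box r and q)) is true at s0.
      At s0: Dia (r or (Box r and q)) requires r or (Box r and q) at some successor in {s0, s7}.
        r or (Box r and q) holds at s7, so Dia (r or (Box r and q)) is true at s0.

Yes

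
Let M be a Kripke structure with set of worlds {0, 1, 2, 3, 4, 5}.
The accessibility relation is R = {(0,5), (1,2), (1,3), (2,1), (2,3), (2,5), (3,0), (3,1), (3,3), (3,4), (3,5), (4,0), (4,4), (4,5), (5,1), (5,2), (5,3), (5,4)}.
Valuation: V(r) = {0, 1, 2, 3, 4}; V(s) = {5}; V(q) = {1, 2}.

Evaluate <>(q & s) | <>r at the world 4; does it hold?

Recall that <>ψ holds at a world iff ψ holds at some accessible world.
At 4: <>(q & s) is false, <>r is true, so <>(q & s) | <>r is true.
  At 4: <>(q & s) requires q & s at some successor in {0, 4, 5}.
    At 0: q & s is false.
    At 4: q & s is false.
    At 5: q & s is false.
  So <>(q & s) is false at 4.
  At 4: <>r requires r at some successor in {0, 4, 5}.
    r holds at 0, so <>r is true at 4.

Yes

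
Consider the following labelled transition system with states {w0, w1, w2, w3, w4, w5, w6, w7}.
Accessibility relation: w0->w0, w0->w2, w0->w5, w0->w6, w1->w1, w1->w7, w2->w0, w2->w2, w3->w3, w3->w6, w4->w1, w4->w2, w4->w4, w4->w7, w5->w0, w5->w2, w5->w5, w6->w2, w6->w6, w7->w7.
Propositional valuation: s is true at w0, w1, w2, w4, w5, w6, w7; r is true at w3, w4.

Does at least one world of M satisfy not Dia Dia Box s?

No

Recall that Box ψ holds at a world iff ψ holds at every accessible world, and Dia ψ holds iff ψ holds at some accessible world.
Let φ = not Dia Dia Box s. Evaluate φ at each world:
  w0 (successors {w0, w2, w5, w6}): φ is false.
  w1 (successors {w1, w7}): φ is false.
  w2 (successors {w0, w2}): φ is false.
  w3 (successors {w3, w6}): φ is false.
  w4 (successors {w1, w2, w4, w7}): φ is false.
  w5 (successors {w0, w2, w5}): φ is false.
  w6 (successors {w2, w6}): φ is false.
  w7 (successors {w7}): φ is false.
For instance, at w7:
  At w7: Dia Dia Box s is true, so not Dia Dia Box s is false.
    At w7: Dia Dia Box s requires Dia Box s at some successor in {w7}.
      Dia Box s holds at w7, so Dia Dia Box s is true at w7.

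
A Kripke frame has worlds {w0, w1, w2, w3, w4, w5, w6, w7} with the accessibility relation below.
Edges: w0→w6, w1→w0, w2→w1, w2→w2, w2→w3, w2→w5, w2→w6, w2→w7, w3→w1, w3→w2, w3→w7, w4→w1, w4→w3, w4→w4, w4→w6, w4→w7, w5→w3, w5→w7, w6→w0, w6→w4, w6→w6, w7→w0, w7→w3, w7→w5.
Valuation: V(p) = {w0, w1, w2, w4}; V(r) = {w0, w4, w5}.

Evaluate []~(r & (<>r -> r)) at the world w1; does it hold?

At w1: []~(r & (<>r -> r)) requires ~(r & (<>r -> r)) at every successor {w0}.
  ~(r & (<>r -> r)) fails at w0, so []~(r & (<>r -> r)) is false at w1.
    At w0: r & (<>r -> r) is true, so ~(r & (<>r -> r)) is false.
      At w0: r is true, <>r -> r is true, so r & (<>r -> r) is true.

No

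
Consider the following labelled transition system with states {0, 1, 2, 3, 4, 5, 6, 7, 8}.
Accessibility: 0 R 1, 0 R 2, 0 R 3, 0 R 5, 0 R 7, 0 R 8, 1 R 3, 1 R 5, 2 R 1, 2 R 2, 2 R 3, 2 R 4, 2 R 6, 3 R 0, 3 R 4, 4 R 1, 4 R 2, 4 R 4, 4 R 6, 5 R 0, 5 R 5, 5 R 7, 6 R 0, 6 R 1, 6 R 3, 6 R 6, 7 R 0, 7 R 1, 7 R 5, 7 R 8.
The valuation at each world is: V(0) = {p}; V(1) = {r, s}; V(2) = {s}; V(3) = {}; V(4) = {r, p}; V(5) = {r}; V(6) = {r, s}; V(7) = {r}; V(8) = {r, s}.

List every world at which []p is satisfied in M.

Let φ = []p. Evaluate φ at each world:
  0 (successors {1, 2, 3, 5, 7, 8}): φ is false.
  1 (successors {3, 5}): φ is false.
  2 (successors {1, 2, 3, 4, 6}): φ is false.
  3 (successors {0, 4}): φ is true.
  4 (successors {1, 2, 4, 6}): φ is false.
  5 (successors {0, 5, 7}): φ is false.
  6 (successors {0, 1, 3, 6}): φ is false.
  7 (successors {0, 1, 5, 8}): φ is false.
  8 (successors ∅): φ is true.
For instance, at 4:
  At 4: []p requires p at every successor {1, 2, 4, 6}.
    p fails at 1, so []p is false at 4.
Satisfying worlds: {3, 8}

3, 8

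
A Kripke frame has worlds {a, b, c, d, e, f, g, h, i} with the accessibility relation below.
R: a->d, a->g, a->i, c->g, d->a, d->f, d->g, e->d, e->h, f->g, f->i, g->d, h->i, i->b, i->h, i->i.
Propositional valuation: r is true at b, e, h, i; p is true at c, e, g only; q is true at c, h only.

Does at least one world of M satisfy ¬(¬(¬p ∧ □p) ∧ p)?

Yes

Recall that □ψ holds at a world iff ψ holds at every accessible world, and ◇ψ holds iff ψ holds at some accessible world.
Let φ = ¬(¬(¬p ∧ □p) ∧ p). Evaluate φ at each world:
  a (successors {d, g, i}): φ is true.
  b (successors ∅): φ is true.
  c (successors {g}): φ is false.
  d (successors {a, f, g}): φ is true.
  e (successors {d, h}): φ is false.
  f (successors {g, i}): φ is true.
  g (successors {d}): φ is false.
  h (successors {i}): φ is true.
  i (successors {b, h, i}): φ is true.
Detail at a (witness):
  At a: ¬(¬p ∧ □p) ∧ p is false, so ¬(¬(¬p ∧ □p) ∧ p) is true.
    At a: ¬(¬p ∧ □p) is true, p is false, so ¬(¬p ∧ □p) ∧ p is false.
      At a: ¬p ∧ □p is false, so ¬(¬p ∧ □p) is true.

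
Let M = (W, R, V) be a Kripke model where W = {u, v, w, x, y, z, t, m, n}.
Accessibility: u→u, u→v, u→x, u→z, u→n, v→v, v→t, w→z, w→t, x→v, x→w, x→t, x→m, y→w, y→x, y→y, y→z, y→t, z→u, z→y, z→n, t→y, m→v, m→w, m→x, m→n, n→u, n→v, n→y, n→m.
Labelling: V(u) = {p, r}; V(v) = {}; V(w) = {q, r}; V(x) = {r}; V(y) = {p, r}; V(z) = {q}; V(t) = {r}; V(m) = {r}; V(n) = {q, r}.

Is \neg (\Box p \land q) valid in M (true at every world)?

Recall that \Box ψ holds at a world iff ψ holds at every accessible world, and \Diamond ψ holds iff ψ holds at some accessible world.
Let φ = \neg (\Box p \land q). Evaluate φ at each world:
  u (successors {u, v, x, z, n}): φ is true.
  v (successors {v, t}): φ is true.
  w (successors {z, t}): φ is true.
  x (successors {v, w, t, m}): φ is true.
  y (successors {w, x, y, z, t}): φ is true.
  z (successors {u, y, n}): φ is true.
  t (successors {y}): φ is true.
  m (successors {v, w, x, n}): φ is true.
  n (successors {u, v, y, m}): φ is true.
For instance, at x:
  At x: \Box p \land q is false, so \neg (\Box p \land q) is true.
    At x: \Box p is false, q is false, so \Box p \land q is false.
      At x: \Box p requires p at every successor {v, w, t, m}.
        p fails at v, so \Box p is false at x.

Yes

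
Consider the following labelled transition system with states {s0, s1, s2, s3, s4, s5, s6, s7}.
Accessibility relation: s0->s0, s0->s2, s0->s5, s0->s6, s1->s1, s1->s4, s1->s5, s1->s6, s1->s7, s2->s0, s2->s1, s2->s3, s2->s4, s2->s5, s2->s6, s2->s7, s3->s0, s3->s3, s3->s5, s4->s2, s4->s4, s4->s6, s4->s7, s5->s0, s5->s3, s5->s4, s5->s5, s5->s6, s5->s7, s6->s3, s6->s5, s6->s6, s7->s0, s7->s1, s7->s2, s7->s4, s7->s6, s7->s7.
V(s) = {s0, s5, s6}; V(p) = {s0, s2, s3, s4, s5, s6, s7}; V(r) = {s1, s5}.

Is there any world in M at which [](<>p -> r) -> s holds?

Yes

Let φ = [](<>p -> r) -> s. Evaluate φ at each world:
  s0 (successors {s0, s2, s5, s6}): φ is true.
  s1 (successors {s1, s4, s5, s6, s7}): φ is true.
  s2 (successors {s0, s1, s3, s4, s5, s6, s7}): φ is true.
  s3 (successors {s0, s3, s5}): φ is true.
  s4 (successors {s2, s4, s6, s7}): φ is true.
  s5 (successors {s0, s3, s4, s5, s6, s7}): φ is true.
  s6 (successors {s3, s5, s6}): φ is true.
  s7 (successors {s0, s1, s2, s4, s6, s7}): φ is true.
Detail at s0 (witness):
  At s0: [](<>p -> r) is false, s is true, so [](<>p -> r) -> s is true.
    At s0: [](<>p -> r) requires <>p -> r at every successor {s0, s2, s5, s6}.
      <>p -> r fails at s0, so [](<>p -> r) is false at s0.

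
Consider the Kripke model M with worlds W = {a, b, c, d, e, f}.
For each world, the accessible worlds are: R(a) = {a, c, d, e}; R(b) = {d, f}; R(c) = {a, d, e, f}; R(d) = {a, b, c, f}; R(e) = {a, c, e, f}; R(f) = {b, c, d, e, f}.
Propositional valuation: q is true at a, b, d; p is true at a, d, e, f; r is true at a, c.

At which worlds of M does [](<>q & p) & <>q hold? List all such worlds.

b, c

Let φ = [](<>q & p) & <>q. Evaluate φ at each world:
  a (successors {a, c, d, e}): φ is false.
  b (successors {d, f}): φ is true.
  c (successors {a, d, e, f}): φ is true.
  d (successors {a, b, c, f}): φ is false.
  e (successors {a, c, e, f}): φ is false.
  f (successors {b, c, d, e, f}): φ is false.
For instance, at f:
  At f: [](<>q & p) is false, <>q is true, so [](<>q & p) & <>q is false.
    At f: [](<>q & p) requires <>q & p at every successor {b, c, d, e, f}.
      <>q & p fails at b, so [](<>q & p) is false at f.
    At f: <>q requires q at some successor in {b, c, d, e, f}.
      q holds at b, so <>q is true at f.
Satisfying worlds: {b, c}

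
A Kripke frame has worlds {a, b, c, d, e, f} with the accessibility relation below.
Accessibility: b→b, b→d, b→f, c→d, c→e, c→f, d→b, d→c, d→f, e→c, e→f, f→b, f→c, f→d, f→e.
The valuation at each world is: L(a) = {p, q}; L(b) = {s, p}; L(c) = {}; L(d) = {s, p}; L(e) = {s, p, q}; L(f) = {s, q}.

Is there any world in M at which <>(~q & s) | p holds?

Recall that <>ψ holds at a world iff ψ holds at some accessible world.
Let φ = <>(~q & s) | p. Evaluate φ at each world:
  a (successors ∅): φ is true.
  b (successors {b, d, f}): φ is true.
  c (successors {d, e, f}): φ is true.
  d (successors {b, c, f}): φ is true.
  e (successors {c, f}): φ is true.
  f (successors {b, c, d, e}): φ is true.
Detail at a (witness):
  At a: <>(~q & s) is false, p is true, so <>(~q & s) | p is true.
    At a: no accessible worlds, so <>(~q & s) is false.

Yes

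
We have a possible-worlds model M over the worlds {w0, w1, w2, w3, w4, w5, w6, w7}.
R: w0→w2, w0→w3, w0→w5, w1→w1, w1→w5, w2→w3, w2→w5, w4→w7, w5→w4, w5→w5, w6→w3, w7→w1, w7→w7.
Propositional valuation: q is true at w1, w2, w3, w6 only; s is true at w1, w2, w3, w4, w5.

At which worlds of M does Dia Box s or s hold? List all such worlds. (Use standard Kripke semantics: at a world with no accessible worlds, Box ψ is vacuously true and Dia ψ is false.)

w0, w1, w2, w3, w4, w5, w6, w7

Recall that Box ψ holds at a world iff ψ holds at every accessible world, and Dia ψ holds iff ψ holds at some accessible world.
Let φ = Dia Box s or s. Evaluate φ at each world:
  w0 (successors {w2, w3, w5}): φ is true.
  w1 (successors {w1, w5}): φ is true.
  w2 (successors {w3, w5}): φ is true.
  w3 (successors ∅): φ is true.
  w4 (successors {w7}): φ is true.
  w5 (successors {w4, w5}): φ is true.
  w6 (successors {w3}): φ is true.
  w7 (successors {w1, w7}): φ is true.
For instance, at w2:
  At w2: Dia Box s is true, s is true, so Dia Box s or s is true.
    At w2: Dia Box s requires Box s at some successor in {w3, w5}.
      Box s holds at w3, so Dia Box s is true at w2.
Satisfying worlds: {w0, w1, w2, w3, w4, w5, w6, w7}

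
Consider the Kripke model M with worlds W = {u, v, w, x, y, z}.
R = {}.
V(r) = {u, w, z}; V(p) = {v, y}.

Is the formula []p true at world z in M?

Yes

At z: no accessible worlds, so []p holds vacuously.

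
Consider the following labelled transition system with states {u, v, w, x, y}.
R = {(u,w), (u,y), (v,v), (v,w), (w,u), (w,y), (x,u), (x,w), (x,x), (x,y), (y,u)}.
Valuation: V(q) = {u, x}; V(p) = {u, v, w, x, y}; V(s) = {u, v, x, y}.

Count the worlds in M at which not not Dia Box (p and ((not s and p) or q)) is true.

Recall that Box ψ holds at a world iff ψ holds at every accessible world, and Dia ψ holds iff ψ holds at some accessible world.
Let φ = not not Dia Box (p and ((not s and p) or q)). Evaluate φ at each world:
  u (successors {w, y}): φ is true.
  v (successors {v, w}): φ is false.
  w (successors {u, y}): φ is true.
  x (successors {u, w, x, y}): φ is true.
  y (successors {u}): φ is false.
For instance, at w:
  At w: not Dia Box (p and ((not s and p) or q)) is false, so not not Dia Box (p and ((not s and p) or q)) is true.
    At w: Dia Box (p and ((not s and p) or q)) is true, so not Dia Box (p and ((not s and p) or q)) is false.
      At w: Dia Box (p and ((not s and p) or q)) requires Box (p and ((not s and p) or q)) at some successor in {u, y}.
        Box (p and ((not s and p) or q)) holds at y, so Dia Box (p and ((not s and p) or q)) is true at w.
Satisfying worlds: {u, w, x}

3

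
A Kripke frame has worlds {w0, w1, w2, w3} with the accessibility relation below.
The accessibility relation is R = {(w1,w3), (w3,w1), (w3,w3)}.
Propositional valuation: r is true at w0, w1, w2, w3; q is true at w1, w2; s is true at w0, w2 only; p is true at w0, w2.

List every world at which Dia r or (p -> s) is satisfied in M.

w0, w1, w2, w3

Let φ = Dia r or (p -> s). Evaluate φ at each world:
  w0 (successors ∅): φ is true.
  w1 (successors {w3}): φ is true.
  w2 (successors ∅): φ is true.
  w3 (successors {w1, w3}): φ is true.
For instance, at w3:
  At w3: Dia r is true, p -> s is true, so Dia r or (p -> s) is true.
    At w3: Dia r requires r at some successor in {w1, w3}.
      r holds at w1, so Dia r is true at w3.
Satisfying worlds: {w0, w1, w2, w3}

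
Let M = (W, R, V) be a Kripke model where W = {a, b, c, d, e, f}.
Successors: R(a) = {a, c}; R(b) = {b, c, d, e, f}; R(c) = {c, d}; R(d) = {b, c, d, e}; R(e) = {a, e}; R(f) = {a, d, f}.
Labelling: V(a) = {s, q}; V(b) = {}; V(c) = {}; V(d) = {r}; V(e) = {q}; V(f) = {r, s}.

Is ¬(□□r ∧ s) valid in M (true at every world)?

Recall that □ψ holds at a world iff ψ holds at every accessible world, and ◇ψ holds iff ψ holds at some accessible world.
Let φ = ¬(□□r ∧ s). Evaluate φ at each world:
  a (successors {a, c}): φ is true.
  b (successors {b, c, d, e, f}): φ is true.
  c (successors {c, d}): φ is true.
  d (successors {b, c, d, e}): φ is true.
  e (successors {a, e}): φ is true.
  f (successors {a, d, f}): φ is true.
For instance, at b:
  At b: □□r ∧ s is false, so ¬(□□r ∧ s) is true.
    At b: □□r is false, s is false, so □□r ∧ s is false.
      At b: □□r requires □r at every successor {b, c, d, e, f}.
        □r fails at b, so □□r is false at b.

Yes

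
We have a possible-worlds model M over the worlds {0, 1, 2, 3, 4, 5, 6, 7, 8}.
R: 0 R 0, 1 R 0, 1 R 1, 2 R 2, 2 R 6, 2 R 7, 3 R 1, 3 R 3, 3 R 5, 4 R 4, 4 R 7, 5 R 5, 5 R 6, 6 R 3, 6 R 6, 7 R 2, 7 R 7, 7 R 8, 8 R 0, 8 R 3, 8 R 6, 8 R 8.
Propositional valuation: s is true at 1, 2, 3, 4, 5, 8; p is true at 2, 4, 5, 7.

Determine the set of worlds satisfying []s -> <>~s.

0, 1, 2, 4, 5, 6, 7, 8

Recall that []ψ holds at a world iff ψ holds at every accessible world, and <>ψ holds iff ψ holds at some accessible world.
Let φ = []s -> <>~s. Evaluate φ at each world:
  0 (successors {0}): φ is true.
  1 (successors {0, 1}): φ is true.
  2 (successors {2, 6, 7}): φ is true.
  3 (successors {1, 3, 5}): φ is false.
  4 (successors {4, 7}): φ is true.
  5 (successors {5, 6}): φ is true.
  6 (successors {3, 6}): φ is true.
  7 (successors {2, 7, 8}): φ is true.
  8 (successors {0, 3, 6, 8}): φ is true.
For instance, at 7:
  At 7: []s is false, <>~s is true, so []s -> <>~s is true.
    At 7: []s requires s at every successor {2, 7, 8}.
      s fails at 7, so []s is false at 7.
    At 7: <>~s requires ~s at some successor in {2, 7, 8}.
      ~s holds at 7, so <>~s is true at 7.
Satisfying worlds: {0, 1, 2, 4, 5, 6, 7, 8}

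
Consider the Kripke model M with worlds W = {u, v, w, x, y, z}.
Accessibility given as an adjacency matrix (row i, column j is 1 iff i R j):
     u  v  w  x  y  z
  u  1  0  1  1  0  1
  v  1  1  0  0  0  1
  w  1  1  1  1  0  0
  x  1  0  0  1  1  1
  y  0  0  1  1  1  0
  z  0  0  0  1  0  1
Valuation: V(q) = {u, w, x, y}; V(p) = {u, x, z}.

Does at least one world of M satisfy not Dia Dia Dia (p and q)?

No

Let φ = not Dia Dia Dia (p and q). Evaluate φ at each world:
  u (successors {u, w, x, z}): φ is false.
  v (successors {u, v, z}): φ is false.
  w (successors {u, v, w, x}): φ is false.
  x (successors {u, x, y, z}): φ is false.
  y (successors {w, x, y}): φ is false.
  z (successors {x, z}): φ is false.
For instance, at w:
  At w: Dia Dia Dia (p and q) is true, so not Dia Dia Dia (p and q) is false.
    At w: Dia Dia Dia (p and q) requires Dia Dia (p and q) at some successor in {u, v, w, x}.
      Dia Dia (p and q) holds at u, so Dia Dia Dia (p and q) is true at w.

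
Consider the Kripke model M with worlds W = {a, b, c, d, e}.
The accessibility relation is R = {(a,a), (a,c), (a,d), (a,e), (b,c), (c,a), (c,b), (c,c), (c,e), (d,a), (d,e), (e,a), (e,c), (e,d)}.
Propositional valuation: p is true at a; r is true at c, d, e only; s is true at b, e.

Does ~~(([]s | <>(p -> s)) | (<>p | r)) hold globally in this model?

Yes

Let φ = ~~(([]s | <>(p -> s)) | (<>p | r)). Evaluate φ at each world:
  a (successors {a, c, d, e}): φ is true.
  b (successors {c}): φ is true.
  c (successors {a, b, c, e}): φ is true.
  d (successors {a, e}): φ is true.
  e (successors {a, c, d}): φ is true.
For instance, at a:
  At a: ~(([]s | <>(p -> s)) | (<>p | r)) is false, so ~~(([]s | <>(p -> s)) | (<>p | r)) is true.
    At a: ([]s | <>(p -> s)) | (<>p | r) is true, so ~(([]s | <>(p -> s)) | (<>p | r)) is false.
      At a: []s | <>(p -> s) is true, <>p | r is true, so ([]s | <>(p -> s)) | (<>p | r) is true.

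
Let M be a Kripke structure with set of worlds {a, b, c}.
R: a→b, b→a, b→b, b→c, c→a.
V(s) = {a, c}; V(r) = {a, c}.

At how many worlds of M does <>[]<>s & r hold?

Let φ = <>[]<>s & r. Evaluate φ at each world:
  a (successors {b}): φ is false.
  b (successors {a, b, c}): φ is false.
  c (successors {a}): φ is true.
For instance, at c:
  At c: <>[]<>s is true, r is true, so <>[]<>s & r is true.
    At c: <>[]<>s requires []<>s at some successor in {a}.
      []<>s holds at a, so <>[]<>s is true at c.
Satisfying worlds: {c}

1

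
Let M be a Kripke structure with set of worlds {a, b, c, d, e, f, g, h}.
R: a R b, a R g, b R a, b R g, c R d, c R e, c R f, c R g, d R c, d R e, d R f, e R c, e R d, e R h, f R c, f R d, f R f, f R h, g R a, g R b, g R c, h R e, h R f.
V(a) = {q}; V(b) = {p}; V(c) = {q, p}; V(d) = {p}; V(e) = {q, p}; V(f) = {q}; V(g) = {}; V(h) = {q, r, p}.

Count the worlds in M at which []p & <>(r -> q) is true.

1

Let φ = []p & <>(r -> q). Evaluate φ at each world:
  a (successors {b, g}): φ is false.
  b (successors {a, g}): φ is false.
  c (successors {d, e, f, g}): φ is false.
  d (successors {c, e, f}): φ is false.
  e (successors {c, d, h}): φ is true.
  f (successors {c, d, f, h}): φ is false.
  g (successors {a, b, c}): φ is false.
  h (successors {e, f}): φ is false.
For instance, at g:
  At g: []p is false, <>(r -> q) is true, so []p & <>(r -> q) is false.
    At g: []p requires p at every successor {a, b, c}.
      p fails at a, so []p is false at g.
    At g: <>(r -> q) requires r -> q at some successor in {a, b, c}.
      r -> q holds at a, so <>(r -> q) is true at g.
Satisfying worlds: {e}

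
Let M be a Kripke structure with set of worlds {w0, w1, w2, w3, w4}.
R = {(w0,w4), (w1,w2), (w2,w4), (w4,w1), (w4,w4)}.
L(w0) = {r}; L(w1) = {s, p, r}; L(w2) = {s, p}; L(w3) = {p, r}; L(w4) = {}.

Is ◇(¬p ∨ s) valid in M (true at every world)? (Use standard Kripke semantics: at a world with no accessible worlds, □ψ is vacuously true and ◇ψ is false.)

Let φ = ◇(¬p ∨ s). Evaluate φ at each world:
  w0 (successors {w4}): φ is true.
  w1 (successors {w2}): φ is true.
  w2 (successors {w4}): φ is true.
  w3 (successors ∅): φ is false.
  w4 (successors {w1, w4}): φ is true.
Detail at w3 (counterexample):
  At w3: no accessible worlds, so ◇(¬p ∨ s) is false.

No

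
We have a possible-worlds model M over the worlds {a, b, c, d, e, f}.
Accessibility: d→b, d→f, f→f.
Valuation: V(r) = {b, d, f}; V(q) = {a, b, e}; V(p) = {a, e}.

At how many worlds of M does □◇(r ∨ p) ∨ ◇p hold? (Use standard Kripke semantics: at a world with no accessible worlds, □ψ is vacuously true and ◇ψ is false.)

5

Recall that □ψ holds at a world iff ψ holds at every accessible world, and ◇ψ holds iff ψ holds at some accessible world.
Let φ = □◇(r ∨ p) ∨ ◇p. Evaluate φ at each world:
  a (successors ∅): φ is true.
  b (successors ∅): φ is true.
  c (successors ∅): φ is true.
  d (successors {b, f}): φ is false.
  e (successors ∅): φ is true.
  f (successors {f}): φ is true.
For instance, at d:
  At d: □◇(r ∨ p) is false, ◇p is false, so □◇(r ∨ p) ∨ ◇p is false.
    At d: □◇(r ∨ p) requires ◇(r ∨ p) at every successor {b, f}.
      ◇(r ∨ p) fails at b, so □◇(r ∨ p) is false at d.
    At d: ◇p requires p at some successor in {b, f}.
      At b: p is false.
      At f: p is false.
    So ◇p is false at d.
Satisfying worlds: {a, b, c, e, f}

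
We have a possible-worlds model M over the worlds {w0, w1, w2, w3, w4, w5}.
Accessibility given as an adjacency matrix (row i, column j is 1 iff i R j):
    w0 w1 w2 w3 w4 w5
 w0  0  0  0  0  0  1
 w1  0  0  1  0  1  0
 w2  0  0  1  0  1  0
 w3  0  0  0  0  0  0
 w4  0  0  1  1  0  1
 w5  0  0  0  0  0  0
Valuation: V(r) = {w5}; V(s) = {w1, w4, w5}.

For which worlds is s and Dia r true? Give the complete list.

w4

Let φ = s and Dia r. Evaluate φ at each world:
  w0 (successors {w5}): φ is false.
  w1 (successors {w2, w4}): φ is false.
  w2 (successors {w2, w4}): φ is false.
  w3 (successors ∅): φ is false.
  w4 (successors {w2, w3, w5}): φ is true.
  w5 (successors ∅): φ is false.
For instance, at w1:
  At w1: s is true, Dia r is false, so s and Dia r is false.
    At w1: Dia r requires r at some successor in {w2, w4}.
      At w2: r is false.
      At w4: r is false.
    So Dia r is false at w1.
Satisfying worlds: {w4}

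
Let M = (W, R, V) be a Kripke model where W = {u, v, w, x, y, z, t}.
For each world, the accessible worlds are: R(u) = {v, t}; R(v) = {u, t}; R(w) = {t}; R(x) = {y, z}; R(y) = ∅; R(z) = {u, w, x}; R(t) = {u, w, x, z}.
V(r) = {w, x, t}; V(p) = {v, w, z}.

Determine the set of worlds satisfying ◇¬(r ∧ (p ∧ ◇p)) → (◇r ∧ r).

w, y, t

Let φ = ◇¬(r ∧ (p ∧ ◇p)) → (◇r ∧ r). Evaluate φ at each world:
  u (successors {v, t}): φ is false.
  v (successors {u, t}): φ is false.
  w (successors {t}): φ is true.
  x (successors {y, z}): φ is false.
  y (successors ∅): φ is true.
  z (successors {u, w, x}): φ is false.
  t (successors {u, w, x, z}): φ is true.
For instance, at t:
  At t: ◇¬(r ∧ (p ∧ ◇p)) is true, ◇r ∧ r is true, so ◇¬(r ∧ (p ∧ ◇p)) → (◇r ∧ r) is true.
    At t: ◇¬(r ∧ (p ∧ ◇p)) requires ¬(r ∧ (p ∧ ◇p)) at some successor in {u, w, x, z}.
      ¬(r ∧ (p ∧ ◇p)) holds at u, so ◇¬(r ∧ (p ∧ ◇p)) is true at t.
    At t: ◇r is true, r is true, so ◇r ∧ r is true.
      At t: ◇r requires r at some successor in {u, w, x, z}.
        r holds at w, so ◇r is true at t.
Satisfying worlds: {w, y, t}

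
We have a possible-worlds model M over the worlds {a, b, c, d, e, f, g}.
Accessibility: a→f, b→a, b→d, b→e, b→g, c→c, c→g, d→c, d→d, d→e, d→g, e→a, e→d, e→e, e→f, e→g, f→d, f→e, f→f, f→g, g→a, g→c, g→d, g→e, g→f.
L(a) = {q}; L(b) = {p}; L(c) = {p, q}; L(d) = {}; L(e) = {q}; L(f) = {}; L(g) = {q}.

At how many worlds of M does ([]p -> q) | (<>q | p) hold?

7

Recall that []ψ holds at a world iff ψ holds at every accessible world, and <>ψ holds iff ψ holds at some accessible world.
Let φ = ([]p -> q) | (<>q | p). Evaluate φ at each world:
  a (successors {f}): φ is true.
  b (successors {a, d, e, g}): φ is true.
  c (successors {c, g}): φ is true.
  d (successors {c, d, e, g}): φ is true.
  e (successors {a, d, e, f, g}): φ is true.
  f (successors {d, e, f, g}): φ is true.
  g (successors {a, c, d, e, f}): φ is true.
For instance, at g:
  At g: []p -> q is true, <>q | p is true, so ([]p -> q) | (<>q | p) is true.
    At g: []p is false, q is true, so []p -> q is true.
      At g: []p requires p at every successor {a, c, d, e, f}.
        p fails at a, so []p is false at g.
    At g: <>q is true, p is false, so <>q | p is true.
      At g: <>q requires q at some successor in {a, c, d, e, f}.
        q holds at a, so <>q is true at g.
Satisfying worlds: {a, b, c, d, e, f, g}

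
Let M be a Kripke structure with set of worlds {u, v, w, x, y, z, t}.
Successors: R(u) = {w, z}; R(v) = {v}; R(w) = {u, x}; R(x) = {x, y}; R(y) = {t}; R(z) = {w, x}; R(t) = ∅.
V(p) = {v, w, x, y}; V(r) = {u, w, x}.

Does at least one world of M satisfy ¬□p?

Let φ = ¬□p. Evaluate φ at each world:
  u (successors {w, z}): φ is true.
  v (successors {v}): φ is false.
  w (successors {u, x}): φ is true.
  x (successors {x, y}): φ is false.
  y (successors {t}): φ is true.
  z (successors {w, x}): φ is false.
  t (successors ∅): φ is false.
Detail at u (witness):
  At u: □p is false, so ¬□p is true.
    At u: □p requires p at every successor {w, z}.
      p fails at z, so □p is false at u.

Yes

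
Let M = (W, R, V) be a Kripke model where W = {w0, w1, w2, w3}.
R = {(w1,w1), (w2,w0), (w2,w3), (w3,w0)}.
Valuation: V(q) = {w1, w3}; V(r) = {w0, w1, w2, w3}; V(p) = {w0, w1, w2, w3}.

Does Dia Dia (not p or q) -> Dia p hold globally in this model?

Recall that Dia ψ holds at a world iff ψ holds at some accessible world.
Let φ = Dia Dia (not p or q) -> Dia p. Evaluate φ at each world:
  w0 (successors ∅): φ is true.
  w1 (successors {w1}): φ is true.
  w2 (successors {w0, w3}): φ is true.
  w3 (successors {w0}): φ is true.
For instance, at w2:
  At w2: Dia Dia (not p or q) is false, Dia p is true, so Dia Dia (not p or q) -> Dia p is true.
    At w2: Dia Dia (not p or q) requires Dia (not p or q) at some successor in {w0, w3}.
      At w0: Dia (not p or q) is false.
      At w3: Dia (not p or q) is false.
    So Dia Dia (not p or q) is false at w2.
    At w2: Dia p requires p at some successor in {w0, w3}.
      p holds at w0, so Dia p is true at w2.

Yes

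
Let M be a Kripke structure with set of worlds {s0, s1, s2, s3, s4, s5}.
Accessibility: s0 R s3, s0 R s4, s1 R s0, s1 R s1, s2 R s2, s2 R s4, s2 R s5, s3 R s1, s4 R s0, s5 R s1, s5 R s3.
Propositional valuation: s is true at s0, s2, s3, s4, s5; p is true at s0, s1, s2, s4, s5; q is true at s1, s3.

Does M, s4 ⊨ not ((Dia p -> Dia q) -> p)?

No

At s4: (Dia p -> Dia q) -> p is true, so not ((Dia p -> Dia q) -> p) is false.
  At s4: Dia p -> Dia q is false, p is true, so (Dia p -> Dia q) -> p is true.
    At s4: Dia p is true, Dia q is false, so Dia p -> Dia q is false.
      At s4: Dia p requires p at some successor in {s0}.
        p holds at s0, so Dia p is true at s4.
      At s4: Dia q requires q at some successor in {s0}.
        At s0: q is false.
      So Dia q is false at s4.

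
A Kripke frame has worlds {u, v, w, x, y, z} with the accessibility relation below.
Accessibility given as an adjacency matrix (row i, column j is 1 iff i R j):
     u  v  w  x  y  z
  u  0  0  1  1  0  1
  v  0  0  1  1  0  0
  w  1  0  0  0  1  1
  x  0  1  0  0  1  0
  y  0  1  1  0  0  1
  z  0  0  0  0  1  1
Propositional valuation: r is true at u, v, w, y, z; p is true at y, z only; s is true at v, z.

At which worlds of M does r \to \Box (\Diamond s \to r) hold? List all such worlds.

Let φ = r \to \Box (\Diamond s \to r). Evaluate φ at each world:
  u (successors {w, x, z}): φ is false.
  v (successors {w, x}): φ is false.
  w (successors {u, y, z}): φ is true.
  x (successors {v, y}): φ is true.
  y (successors {v, w, z}): φ is true.
  z (successors {y, z}): φ is true.
For instance, at y:
  At y: r is true, \Box (\Diamond s \to r) is true, so r \to \Box (\Diamond s \to r) is true.
    At y: \Box (\Diamond s \to r) requires \Diamond s \to r at every successor {v, w, z}.
      At v: \Diamond s \to r is true.
      At w: \Diamond s \to r is true.
      At z: \Diamond s \to r is true.
    So \Box (\Diamond s \to r) is true at y.
Satisfying worlds: {w, x, y, z}

w, x, y, z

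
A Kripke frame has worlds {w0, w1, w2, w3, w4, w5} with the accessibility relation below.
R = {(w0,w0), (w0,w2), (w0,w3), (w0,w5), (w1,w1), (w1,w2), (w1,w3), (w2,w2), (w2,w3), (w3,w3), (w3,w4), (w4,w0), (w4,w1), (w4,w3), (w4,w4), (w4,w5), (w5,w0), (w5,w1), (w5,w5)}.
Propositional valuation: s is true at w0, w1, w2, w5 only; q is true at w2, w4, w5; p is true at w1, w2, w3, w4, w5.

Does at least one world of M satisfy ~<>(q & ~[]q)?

Let φ = ~<>(q & ~[]q). Evaluate φ at each world:
  w0 (successors {w0, w2, w3, w5}): φ is false.
  w1 (successors {w1, w2, w3}): φ is false.
  w2 (successors {w2, w3}): φ is false.
  w3 (successors {w3, w4}): φ is false.
  w4 (successors {w0, w1, w3, w4, w5}): φ is false.
  w5 (successors {w0, w1, w5}): φ is false.
For instance, at w1:
  At w1: <>(q & ~[]q) is true, so ~<>(q & ~[]q) is false.
    At w1: <>(q & ~[]q) requires q & ~[]q at some successor in {w1, w2, w3}.
      q & ~[]q holds at w2, so <>(q & ~[]q) is true at w1.

No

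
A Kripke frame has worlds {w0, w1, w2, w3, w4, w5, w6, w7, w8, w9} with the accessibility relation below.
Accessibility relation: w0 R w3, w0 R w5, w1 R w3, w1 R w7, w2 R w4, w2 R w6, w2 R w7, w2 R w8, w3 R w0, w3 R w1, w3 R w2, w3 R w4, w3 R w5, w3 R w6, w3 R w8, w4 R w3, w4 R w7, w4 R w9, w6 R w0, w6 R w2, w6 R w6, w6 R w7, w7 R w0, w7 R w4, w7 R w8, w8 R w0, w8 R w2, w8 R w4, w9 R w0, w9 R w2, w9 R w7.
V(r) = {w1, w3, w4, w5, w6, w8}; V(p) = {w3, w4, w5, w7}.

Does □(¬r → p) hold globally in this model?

No

Let φ = □(¬r → p). Evaluate φ at each world:
  w0 (successors {w3, w5}): φ is true.
  w1 (successors {w3, w7}): φ is true.
  w2 (successors {w4, w6, w7, w8}): φ is true.
  w3 (successors {w0, w1, w2, w4, w5, w6, w8}): φ is false.
  w4 (successors {w3, w7, w9}): φ is false.
  w5 (successors ∅): φ is true.
  w6 (successors {w0, w2, w6, w7}): φ is false.
  w7 (successors {w0, w4, w8}): φ is false.
  w8 (successors {w0, w2, w4}): φ is false.
  w9 (successors {w0, w2, w7}): φ is false.
Detail at w3 (counterexample):
  At w3: □(¬r → p) requires ¬r → p at every successor {w0, w1, w2, w4, w5, w6, w8}.
    ¬r → p fails at w0, so □(¬r → p) is false at w3.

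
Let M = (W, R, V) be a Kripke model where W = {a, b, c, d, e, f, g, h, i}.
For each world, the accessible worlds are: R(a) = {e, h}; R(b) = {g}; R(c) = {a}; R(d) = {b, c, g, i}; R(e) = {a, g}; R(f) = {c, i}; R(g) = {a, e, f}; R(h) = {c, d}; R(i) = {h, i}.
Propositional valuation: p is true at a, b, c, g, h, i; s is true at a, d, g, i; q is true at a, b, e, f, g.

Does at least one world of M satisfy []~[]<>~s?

Yes

Let φ = []~[]<>~s. Evaluate φ at each world:
  a (successors {e, h}): φ is false.
  b (successors {g}): φ is true.
  c (successors {a}): φ is true.
  d (successors {b, c, g, i}): φ is false.
  e (successors {a, g}): φ is true.
  f (successors {c, i}): φ is false.
  g (successors {a, e, f}): φ is false.
  h (successors {c, d}): φ is false.
  i (successors {h, i}): φ is false.
Detail at b (witness):
  At b: []~[]<>~s requires ~[]<>~s at every successor {g}.
      At g: []<>~s is false, so ~[]<>~s is true.
  So []~[]<>~s is true at b.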